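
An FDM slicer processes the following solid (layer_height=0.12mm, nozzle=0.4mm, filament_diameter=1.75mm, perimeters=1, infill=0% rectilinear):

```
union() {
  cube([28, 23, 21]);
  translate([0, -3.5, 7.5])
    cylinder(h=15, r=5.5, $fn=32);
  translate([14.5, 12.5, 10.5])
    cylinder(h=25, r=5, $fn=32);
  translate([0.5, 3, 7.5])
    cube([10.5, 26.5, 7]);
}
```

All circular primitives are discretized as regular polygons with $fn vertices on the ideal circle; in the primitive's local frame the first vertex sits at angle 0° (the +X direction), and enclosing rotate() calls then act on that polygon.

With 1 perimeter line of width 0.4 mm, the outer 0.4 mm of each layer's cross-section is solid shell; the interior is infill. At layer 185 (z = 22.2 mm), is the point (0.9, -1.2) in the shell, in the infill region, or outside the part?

infill

At z = 22.2 mm: the cube does not reach this height (z outside [0, 21]); the r=5.5 cylinder at (0, -3.5) gives a regular 32-gon of circumradius 5.5 (constant along its height); the r=5 cylinder at (14.5, 12.5) contributes a regular 32-gon of circumradius 5; the cube at (0.5, 3) is absent (z outside [7.5, 14.5]); Taking the union: the 2 present regions are separate (no shared area or edge), so areas and boundary lengths simply add and each stays a separate island — 2 connected regions. Overall, the cross-section has 2 separate islands. The nearest boundary edge runs (1.07, 1.89)→(2.10, 1.58); distance from the point to it = 3.01 mm. (Shell/infill is judged within the island containing the point — the largest one.) The point is inside the cross-section and 3.01 mm from the nearest boundary — more than the 0.4 mm shell width (1 × 0.4), so it's in the infill interior.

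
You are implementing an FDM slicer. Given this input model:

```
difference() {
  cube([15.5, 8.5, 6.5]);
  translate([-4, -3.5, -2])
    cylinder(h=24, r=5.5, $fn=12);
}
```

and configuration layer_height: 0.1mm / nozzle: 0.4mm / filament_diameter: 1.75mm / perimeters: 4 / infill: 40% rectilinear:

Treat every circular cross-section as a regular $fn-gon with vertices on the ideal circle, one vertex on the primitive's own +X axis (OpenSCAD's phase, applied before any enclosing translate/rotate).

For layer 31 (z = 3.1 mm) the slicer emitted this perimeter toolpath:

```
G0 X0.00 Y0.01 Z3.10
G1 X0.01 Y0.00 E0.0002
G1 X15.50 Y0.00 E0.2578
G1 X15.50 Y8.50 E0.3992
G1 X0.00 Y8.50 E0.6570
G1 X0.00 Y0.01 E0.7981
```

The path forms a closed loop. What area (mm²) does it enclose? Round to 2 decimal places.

Apply the shoelace formula to the sequence of (X, Y) vertices; enclosed area = 131.75 mm².

131.75 mm²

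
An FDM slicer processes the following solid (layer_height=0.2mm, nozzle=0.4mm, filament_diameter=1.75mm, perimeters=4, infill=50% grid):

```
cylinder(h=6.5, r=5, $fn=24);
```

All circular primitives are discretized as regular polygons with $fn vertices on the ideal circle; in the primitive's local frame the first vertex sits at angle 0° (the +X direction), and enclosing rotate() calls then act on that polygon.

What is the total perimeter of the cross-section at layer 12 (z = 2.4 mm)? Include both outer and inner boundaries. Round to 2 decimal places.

At z = 2.4 mm: the cylinder: section is a regular 24-gon, circumradius r=5 (perimeter = 2·24·5.000·sin(180°/24) = 31.33 mm). Overall, the cross-section is a single solid region. Total boundary length (outer) = 31.33 mm.

31.33 mm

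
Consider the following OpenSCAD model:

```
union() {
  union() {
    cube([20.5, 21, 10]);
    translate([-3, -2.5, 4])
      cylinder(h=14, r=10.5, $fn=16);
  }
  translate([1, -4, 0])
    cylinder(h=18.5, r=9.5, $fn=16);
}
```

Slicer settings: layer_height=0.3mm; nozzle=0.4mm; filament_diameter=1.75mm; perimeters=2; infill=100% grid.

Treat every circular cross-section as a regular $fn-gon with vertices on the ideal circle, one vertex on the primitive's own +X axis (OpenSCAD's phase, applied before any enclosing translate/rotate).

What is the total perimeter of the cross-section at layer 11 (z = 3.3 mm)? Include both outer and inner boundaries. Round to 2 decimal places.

115.77 mm

At z = 3.3 mm: the cube is present — its section is the full 20.5×21 rectangle (perimeter 83.00 mm); the cylinder at (-3, -2.5) is absent (z outside [4, 18]); Combining (union): only the 20.5×21 cube is present, so the union is just that shape — boundary = 83.00 mm; the cylinder at (1, -4): section is a regular 16-gon, circumradius r=9.5 (perimeter = 2·16·9.500·sin(180°/16) = 59.31 mm); Taking the union: the regions partially overlap (shared area 38.10 mm²), so the edge portions inside another operand are dropped and the merged outline is re-measured after clipping — boundary = 115.77 mm. Overall, the cross-section is a single solid region. Total boundary length (outer) = 115.77 mm.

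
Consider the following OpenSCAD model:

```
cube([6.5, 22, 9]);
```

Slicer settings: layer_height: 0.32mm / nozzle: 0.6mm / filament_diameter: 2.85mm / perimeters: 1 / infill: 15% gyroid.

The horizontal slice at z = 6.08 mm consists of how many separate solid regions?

At z = 6.08 mm: the 6.5×22 cube contributes its full rectangle. The result has 1 disconnected region.

1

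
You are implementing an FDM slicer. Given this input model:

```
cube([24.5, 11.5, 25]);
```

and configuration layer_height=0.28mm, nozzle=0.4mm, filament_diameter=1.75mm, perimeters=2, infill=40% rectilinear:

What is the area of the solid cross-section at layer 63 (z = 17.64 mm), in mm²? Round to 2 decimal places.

At z = 17.64 mm: the cube (footprint 24.5×11.5) is included at this height (area 281.75 mm²). Overall, the cross-section is a single solid region. Net area = 281.75 mm².

281.75 mm²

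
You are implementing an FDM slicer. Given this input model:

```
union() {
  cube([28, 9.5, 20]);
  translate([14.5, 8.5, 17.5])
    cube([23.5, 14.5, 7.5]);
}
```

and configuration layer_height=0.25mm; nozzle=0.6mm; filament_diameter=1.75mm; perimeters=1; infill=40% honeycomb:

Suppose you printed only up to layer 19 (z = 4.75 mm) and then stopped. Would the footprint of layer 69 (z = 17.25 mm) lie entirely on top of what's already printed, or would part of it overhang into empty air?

entirely on top

Compare the two slices. At z = 4.75: the 28×9.5 cube contributes its full rectangle (area 266.00 mm²); the cube at (14.5, 8.5) is not intersected at this z (z outside [17.5, 25]); Combining (union): only the 28×9.5 cube is present, so the union is just that shape — area = 266.00 mm². At z = 17.25: the 28×9.5 cube contributes its full rectangle (area 266.00 mm²); the cube at (14.5, 8.5) is absent (z outside [17.5, 25]); Combining (union): only the 28×9.5 cube is present, so the union is just that shape — area = 266.00 mm². Checking containment: the cross-section at z = 17.25 is a subset of the cross-section at z = 4.75.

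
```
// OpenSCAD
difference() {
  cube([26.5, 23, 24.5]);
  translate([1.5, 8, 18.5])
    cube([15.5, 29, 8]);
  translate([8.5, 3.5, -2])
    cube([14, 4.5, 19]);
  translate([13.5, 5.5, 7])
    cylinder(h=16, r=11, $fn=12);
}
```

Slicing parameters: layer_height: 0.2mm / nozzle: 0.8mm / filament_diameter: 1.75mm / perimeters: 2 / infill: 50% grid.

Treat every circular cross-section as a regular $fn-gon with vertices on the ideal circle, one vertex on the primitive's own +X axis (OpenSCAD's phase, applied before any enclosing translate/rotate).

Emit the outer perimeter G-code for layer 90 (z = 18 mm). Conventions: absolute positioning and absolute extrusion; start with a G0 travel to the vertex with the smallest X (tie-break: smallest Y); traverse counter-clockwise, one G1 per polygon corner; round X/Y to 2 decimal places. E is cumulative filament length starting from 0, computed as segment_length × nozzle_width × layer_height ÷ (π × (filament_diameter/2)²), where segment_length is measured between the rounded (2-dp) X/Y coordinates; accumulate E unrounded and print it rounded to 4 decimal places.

G0 X0.00 Y0.00 Z18.00
G1 X3.97 Y0.00 E0.2641
G1 X2.50 Y5.50 E0.6428
G1 X3.97 Y11.00 E1.0215
G1 X8.00 Y15.03 E1.4006
G1 X13.50 Y16.50 E1.7793
G1 X19.00 Y15.03 E2.1580
G1 X23.03 Y11.00 E2.5371
G1 X24.50 Y5.50 E2.9158
G1 X23.03 Y0.00 E3.2945
G1 X26.50 Y0.00 E3.5254
G1 X26.50 Y23.00 E5.0553
G1 X0.00 Y23.00 E6.8181
G1 X0.00 Y0.00 E8.3481

At z = 18 mm: the 26.5×23 cube contributes its full rectangle; the cube at (1.5, 8) is absent (z outside [18.5, 26.5]); the cube at (8.5, 3.5) is not intersected at this z (z outside [-2, 17]); the r=11 cylinder at (13.5, 5.5) contributes a regular 12-gon of circumradius 11; Taking the first minus the rest: starting from the 26.5×23 cube, the r=11 cylinder at (13.5, 5.5) partially overlaps it — only the 294.39 mm² overlap (of its 363.00 mm²) is removed, clipping the outline — 1 connected region. The outline is a single polygon with 13 vertices. Extrusion per mm of travel: 0.8 × 0.2 / (π × 0.875²) = 0.066520. Accumulating E over each segment gives final E = 8.3481.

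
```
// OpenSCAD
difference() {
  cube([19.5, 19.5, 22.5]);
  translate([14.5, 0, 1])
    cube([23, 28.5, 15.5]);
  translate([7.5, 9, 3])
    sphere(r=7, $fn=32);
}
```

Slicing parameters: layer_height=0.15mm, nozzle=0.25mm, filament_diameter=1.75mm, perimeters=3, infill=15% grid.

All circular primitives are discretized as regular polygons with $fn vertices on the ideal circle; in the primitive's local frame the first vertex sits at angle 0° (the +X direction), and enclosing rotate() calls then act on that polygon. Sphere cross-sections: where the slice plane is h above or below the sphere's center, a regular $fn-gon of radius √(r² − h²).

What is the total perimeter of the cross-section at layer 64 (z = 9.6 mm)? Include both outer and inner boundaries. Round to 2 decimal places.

At z = 9.6 mm: the cube (footprint 19.5×19.5) is included at this height (perimeter 78.00 mm); the 23×28.5 cube at (14.5, 0) contributes its full rectangle (perimeter 103.00 mm); the sphere at (7.5, 9): section is a regular 32-gon, circumradius = √(r²−h²) = √(7²−6.6²) = 2.332 (perimeter = 2·32·2.332·sin(180°/32) = 14.63 mm); Subtracting the remaining from the first: starting from the 19.5×19.5 cube, the 23×28.5 cube at (14.5, 0) partially overlaps it — only the 97.50 mm² overlap (of its 655.50 mm²) is removed, clipping the outline; the r=7 sphere at (7.5, 9) lies wholly inside it (removes its full 16.98 mm² and its 14.63 mm outline becomes a hole wall) — boundary (outer + 1 inner loop) = 82.63 mm. Overall, the cross-section is one region with 1 hole. Total boundary length (outer + inner) = 82.63 mm.

82.63 mm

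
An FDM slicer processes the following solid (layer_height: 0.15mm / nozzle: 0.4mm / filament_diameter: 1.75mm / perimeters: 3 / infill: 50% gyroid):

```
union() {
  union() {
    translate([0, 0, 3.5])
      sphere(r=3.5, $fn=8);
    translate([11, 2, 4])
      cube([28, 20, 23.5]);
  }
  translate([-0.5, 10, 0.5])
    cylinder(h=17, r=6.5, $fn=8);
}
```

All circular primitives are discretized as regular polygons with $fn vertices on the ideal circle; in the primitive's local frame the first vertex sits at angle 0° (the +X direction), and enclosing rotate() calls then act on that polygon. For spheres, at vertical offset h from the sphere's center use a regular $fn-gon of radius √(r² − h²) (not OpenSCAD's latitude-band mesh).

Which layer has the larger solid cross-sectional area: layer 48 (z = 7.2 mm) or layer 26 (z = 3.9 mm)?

Layer 48 (z = 7.2): the sphere is not intersected at this z (|z−center|=3.700 > r=3.5); the cube at (11, 2) is present — its section is the full 28×20 rectangle (area 560.00 mm²); Merging all regions: only the 28×20 cube at (11, 2) is present, so the union is just that shape — area = 560.00 mm²; the r=6.5 cylinder at (-0.5, 10) gives a regular 8-gon of circumradius 6.5 (constant along its height) (area = (8/2)·6.500²·sin(360°/8) = 119.50 mm²); Taking the union: the 2 present regions are separate (no shared area or edge), so areas and boundary lengths simply add and each stays a separate island — area = 679.50 mm². So its area = 679.50 mm². Layer 26 (z = 3.9): the sphere: section is a regular 8-gon, circumradius = √(r²−h²) = √(3.5²−0.4²) = 3.477 (area = (8/2)·3.477²·sin(360°/8) = 34.20 mm²); the cube at (11, 2) is not intersected at this z (z outside [4, 27.5]); Combining (union): only the r=3.5 sphere is present, so the union is just that shape — area = 34.20 mm²; the r=6.5 cylinder at (-0.5, 10) gives a regular 8-gon of circumradius 6.5 (constant along its height) (area = (8/2)·6.500²·sin(360°/8) = 119.50 mm²); Taking the union: the 2 present regions are separate (no shared area or edge), so areas and boundary lengths simply add and each stays a separate island — area = 153.70 mm². So its area = 153.70 mm². Layer 48 is larger (679.50 vs 153.70 mm²).

layer 48 (z = 7.2 mm)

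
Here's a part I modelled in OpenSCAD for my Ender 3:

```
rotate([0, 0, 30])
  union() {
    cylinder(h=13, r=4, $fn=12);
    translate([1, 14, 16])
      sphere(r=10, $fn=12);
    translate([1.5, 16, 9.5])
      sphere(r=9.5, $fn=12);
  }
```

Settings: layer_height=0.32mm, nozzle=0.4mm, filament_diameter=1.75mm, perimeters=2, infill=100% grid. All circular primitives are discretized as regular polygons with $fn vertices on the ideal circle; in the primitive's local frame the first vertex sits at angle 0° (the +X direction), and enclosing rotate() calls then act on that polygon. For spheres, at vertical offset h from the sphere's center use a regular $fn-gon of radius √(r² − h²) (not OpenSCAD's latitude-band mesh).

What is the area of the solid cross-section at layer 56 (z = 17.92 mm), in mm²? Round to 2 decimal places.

288.94 mm²

At z = 17.92 mm: the cylinder is not intersected at this z (z outside [0, 13]); the r=10 sphere at (1, 14) contributes a regular 12-gon of circumradius √(10²−1.92²) = 9.814 (area = (12/2)·9.814²·sin(360°/12) = 288.94 mm²); the r=9.5 sphere at (1.5, 16) contributes a regular 12-gon of circumradius √(9.5²−8.42²) = 4.399 (area = (12/2)·4.399²·sin(360°/12) = 58.06 mm²); Combining (union): the r=9.5 sphere at (1.5, 16) lies entirely inside the r=10 sphere at (1, 14), so the union is just the r=10 sphere at (1, 14) — area = 288.94 mm²; (whole slice rotated 30° about Z — lengths, areas and connectivity unchanged). Overall, the cross-section is a single solid region. Net area = 288.94 mm².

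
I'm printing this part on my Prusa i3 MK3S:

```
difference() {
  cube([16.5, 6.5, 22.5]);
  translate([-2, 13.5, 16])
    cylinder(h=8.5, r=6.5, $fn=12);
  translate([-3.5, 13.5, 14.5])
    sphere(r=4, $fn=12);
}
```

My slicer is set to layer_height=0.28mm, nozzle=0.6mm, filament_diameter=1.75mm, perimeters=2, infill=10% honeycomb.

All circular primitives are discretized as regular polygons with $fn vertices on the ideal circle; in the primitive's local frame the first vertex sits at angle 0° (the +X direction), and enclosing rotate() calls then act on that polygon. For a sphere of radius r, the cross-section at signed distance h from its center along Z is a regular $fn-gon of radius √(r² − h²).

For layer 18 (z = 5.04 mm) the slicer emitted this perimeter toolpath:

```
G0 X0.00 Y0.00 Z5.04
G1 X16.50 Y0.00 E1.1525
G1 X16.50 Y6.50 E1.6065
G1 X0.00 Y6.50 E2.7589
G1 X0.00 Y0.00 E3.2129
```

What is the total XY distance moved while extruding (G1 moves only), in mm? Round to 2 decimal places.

Sum the Euclidean lengths of each G1 segment: total = 46.00 mm.

46.00 mm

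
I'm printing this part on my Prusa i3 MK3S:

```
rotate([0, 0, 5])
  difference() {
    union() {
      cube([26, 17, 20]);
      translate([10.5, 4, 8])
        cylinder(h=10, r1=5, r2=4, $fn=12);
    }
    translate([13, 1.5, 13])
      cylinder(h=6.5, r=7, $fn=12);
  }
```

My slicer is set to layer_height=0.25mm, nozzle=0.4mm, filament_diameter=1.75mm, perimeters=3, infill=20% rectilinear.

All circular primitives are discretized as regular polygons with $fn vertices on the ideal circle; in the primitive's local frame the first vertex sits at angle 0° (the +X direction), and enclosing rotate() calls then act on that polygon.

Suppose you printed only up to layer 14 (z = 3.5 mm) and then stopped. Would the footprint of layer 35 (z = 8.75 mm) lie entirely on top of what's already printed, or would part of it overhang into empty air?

part overhangs

Compare the two slices. At z = 3.5: the 26×17 cube contributes its full rectangle (area 442.00 mm²); the cone at (10.5, 4) does not reach this height (z outside [8, 18]); Merging all regions: only the 26×17 cube is present, so the union is just that shape — area = 442.00 mm²; the cylinder at (13, 1.5) does not reach this height (z outside [13, 19.5]); After the difference (first − rest): none of the subtracted shapes is present at this height, so that combined region is unchanged — area = 442.00 mm²; (whole slice rotated 5° about Z — lengths, areas and connectivity unchanged). At z = 8.75: the cube (footprint 26×17) is included at this height (area 442.00 mm²); the cone at (10.5, 4) (r1=5→r2=4) has section circumradius 4.925 here — a regular 12-gon (area = (12/2)·4.925²·sin(360°/12) = 72.77 mm²); Merging all regions: the regions partially overlap — summed areas 514.77 mm² minus the doubly-counted overlap 69.77 mm² gives 445.00 mm² — area = 445.00 mm²; the cylinder at (13, 1.5) is not intersected at this z (z outside [13, 19.5]); After the difference (first − rest): none of the subtracted shapes is present at this height, so that combined region is unchanged — area = 445.00 mm²; (rotated 5° about Z; rotation is an isometry so areas/perimeters/island counts are preserved). Checking containment: at z = 8.75 the cross-section extends beyond the z = 3.5 cross-section by about 3.00 mm².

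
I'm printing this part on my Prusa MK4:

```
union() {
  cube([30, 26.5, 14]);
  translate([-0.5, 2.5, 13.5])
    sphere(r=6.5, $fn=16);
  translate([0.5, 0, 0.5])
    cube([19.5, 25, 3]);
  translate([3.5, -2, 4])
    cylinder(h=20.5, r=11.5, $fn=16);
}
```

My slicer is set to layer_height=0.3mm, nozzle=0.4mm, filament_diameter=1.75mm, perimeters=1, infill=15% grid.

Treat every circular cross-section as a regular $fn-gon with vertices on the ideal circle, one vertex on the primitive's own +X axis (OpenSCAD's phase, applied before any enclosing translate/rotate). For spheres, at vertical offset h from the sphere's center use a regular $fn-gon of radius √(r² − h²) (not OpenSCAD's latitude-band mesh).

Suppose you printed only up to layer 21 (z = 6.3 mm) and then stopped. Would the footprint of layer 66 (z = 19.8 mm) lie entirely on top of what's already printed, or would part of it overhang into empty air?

entirely on top

Compare the two slices. At z = 6.3: the 30×26.5 cube contributes its full rectangle (area 795.00 mm²); the sphere at (-0.5, 2.5) does not reach this height (|z−center|=7.200 > r=6.5); the cube at (0.5, 0) is not intersected at this z (z outside [0.5, 3.5]); the cylinder at (3.5, -2): section is a regular 16-gon, circumradius r=11.5 (area = (16/2)·11.500²·sin(360°/16) = 404.88 mm²); Taking the union: the regions partially overlap — summed areas 1199.88 mm² minus the doubly-counted overlap 110.65 mm² gives 1089.23 mm² — area = 1089.23 mm². At z = 19.8: the cube does not reach this height (z outside [0, 14]); the r=6.5 sphere at (-0.5, 2.5) contributes a regular 16-gon of circumradius √(6.5²−6.3²) = 1.600 (area = (16/2)·1.600²·sin(360°/16) = 7.84 mm²); the cube at (0.5, 0) is absent (z outside [0.5, 3.5]); the r=11.5 cylinder at (3.5, -2) gives a regular 16-gon of circumradius 11.5 (constant along its height) (area = (16/2)·11.500²·sin(360°/16) = 404.88 mm²); Taking the union: the r=6.5 sphere at (-0.5, 2.5) lies entirely inside the r=11.5 cylinder at (3.5, -2), so the union is just the r=11.5 cylinder at (3.5, -2) — area = 404.88 mm². Checking containment: the cross-section at z = 19.8 is a subset of the cross-section at z = 6.3.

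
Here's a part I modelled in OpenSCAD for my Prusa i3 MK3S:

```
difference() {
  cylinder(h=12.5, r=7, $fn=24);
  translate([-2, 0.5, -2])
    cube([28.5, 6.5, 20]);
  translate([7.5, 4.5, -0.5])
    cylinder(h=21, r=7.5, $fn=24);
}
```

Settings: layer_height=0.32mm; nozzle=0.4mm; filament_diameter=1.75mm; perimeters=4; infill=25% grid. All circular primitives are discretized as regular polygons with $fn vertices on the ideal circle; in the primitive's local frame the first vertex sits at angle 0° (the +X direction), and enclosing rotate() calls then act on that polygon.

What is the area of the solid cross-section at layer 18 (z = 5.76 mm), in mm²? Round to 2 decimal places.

92.02 mm²

At z = 5.76 mm: the r=7 cylinder contributes a regular 24-gon of circumradius 7 (area = (24/2)·7.000²·sin(360°/24) = 152.19 mm²); the 28.5×6.5 cube at (-2, 0.5) contributes its full rectangle (area 185.25 mm²); the r=7.5 cylinder at (7.5, 4.5) contributes a regular 24-gon of circumradius 7.5 (area = (24/2)·7.500²·sin(360°/24) = 174.70 mm²); Taking the first minus the rest: starting from the r=7 cylinder (152.19 mm²), the 28.5×6.5 cube at (-2, 0.5) partially overlaps it — only the 47.29 mm² overlap (of its 185.25 mm²) is removed, clipping the outline; the r=7.5 cylinder at (7.5, 4.5) partially overlaps it — only the 12.88 mm² overlap (of its 174.70 mm²) is removed, clipping the outline — area = 92.02 mm². Overall, the cross-section is a single solid region. Net area = 92.02 mm².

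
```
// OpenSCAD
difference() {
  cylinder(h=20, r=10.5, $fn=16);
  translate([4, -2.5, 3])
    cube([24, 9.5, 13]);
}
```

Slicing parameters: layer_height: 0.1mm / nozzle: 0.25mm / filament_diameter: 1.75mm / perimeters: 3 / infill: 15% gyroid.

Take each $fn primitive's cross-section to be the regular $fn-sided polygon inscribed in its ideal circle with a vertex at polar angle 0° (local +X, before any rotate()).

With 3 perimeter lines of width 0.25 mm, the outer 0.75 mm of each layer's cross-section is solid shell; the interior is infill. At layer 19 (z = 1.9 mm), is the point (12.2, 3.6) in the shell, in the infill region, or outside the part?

outside

At z = 1.9 mm: the r=10.5 cylinder contributes a regular 16-gon of circumradius 10.5; the cube at (4, -2.5) is absent (z outside [3, 16]); Subtracting the remaining from the first: none of the subtracted shapes is present at this height, so the r=10.5 cylinder is unchanged — 1 connected region. Overall, the cross-section is a single solid region. The nearest boundary edge runs (10.50, 0.00)→(9.70, 4.02); distance from the point to it = 2.37 mm. The point is not inside any of the regions above, so it lies outside the cross-section (2.37 mm from the nearest boundary).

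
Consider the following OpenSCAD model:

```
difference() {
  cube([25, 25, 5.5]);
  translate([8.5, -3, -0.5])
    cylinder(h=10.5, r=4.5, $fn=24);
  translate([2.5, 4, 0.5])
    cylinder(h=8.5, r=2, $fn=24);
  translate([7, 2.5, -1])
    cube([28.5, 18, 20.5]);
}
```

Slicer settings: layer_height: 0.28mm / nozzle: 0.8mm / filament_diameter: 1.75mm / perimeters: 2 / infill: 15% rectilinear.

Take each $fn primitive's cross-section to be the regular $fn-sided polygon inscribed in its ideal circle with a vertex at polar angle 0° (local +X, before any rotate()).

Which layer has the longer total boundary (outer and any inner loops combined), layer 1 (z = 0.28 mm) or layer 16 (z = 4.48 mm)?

Layer 1 (z = 0.28): the cube (footprint 25×25) is included at this height (perimeter 100.00 mm); the r=4.5 cylinder at (8.5, -3) contributes a regular 24-gon of circumradius 4.5 (perimeter = 2·24·4.500·sin(180°/24) = 28.19 mm); the cylinder at (2.5, 4) is not intersected at this z (z outside [0.5, 9]); the cube at (7, 2.5) is present — its section is the full 28.5×18 rectangle (perimeter 93.00 mm); After the difference (first − rest): starting from the 25×25 cube, the r=4.5 cylinder at (8.5, -3) partially overlaps it — only the 6.78 mm² overlap (of its 62.89 mm²) is removed, clipping the outline; the 28.5×18 cube at (7, 2.5) partially overlaps it — only the 324.00 mm² overlap (of its 513.00 mm²) is removed, clipping the outline — boundary = 136.86 mm. So its perimeter = 136.86 mm. Layer 16 (z = 4.48): the cube is present — its section is the full 25×25 rectangle (perimeter 100.00 mm); the r=4.5 cylinder at (8.5, -3) contributes a regular 24-gon of circumradius 4.5 (perimeter = 2·24·4.500·sin(180°/24) = 28.19 mm); the r=2 cylinder at (2.5, 4) gives a regular 24-gon of circumradius 2 (constant along its height) (perimeter = 2·24·2.000·sin(180°/24) = 12.53 mm); the cube at (7, 2.5) is present — its section is the full 28.5×18 rectangle (perimeter 93.00 mm); After the difference (first − rest): starting from the 25×25 cube, the r=4.5 cylinder at (8.5, -3) partially overlaps it — only the 6.78 mm² overlap (of its 62.89 mm²) is removed, clipping the outline; the r=2 cylinder at (2.5, 4) lies wholly inside it (removes its full 12.42 mm² and its 12.53 mm outline becomes a hole wall); the 28.5×18 cube at (7, 2.5) partially overlaps it — only the 324.00 mm² overlap (of its 513.00 mm²) is removed, clipping the outline — boundary (outer + 1 inner loop) = 149.39 mm. So its perimeter = 149.39 mm. Layer 16 is larger (149.39 vs 136.86 mm).

layer 16 (z = 4.48 mm)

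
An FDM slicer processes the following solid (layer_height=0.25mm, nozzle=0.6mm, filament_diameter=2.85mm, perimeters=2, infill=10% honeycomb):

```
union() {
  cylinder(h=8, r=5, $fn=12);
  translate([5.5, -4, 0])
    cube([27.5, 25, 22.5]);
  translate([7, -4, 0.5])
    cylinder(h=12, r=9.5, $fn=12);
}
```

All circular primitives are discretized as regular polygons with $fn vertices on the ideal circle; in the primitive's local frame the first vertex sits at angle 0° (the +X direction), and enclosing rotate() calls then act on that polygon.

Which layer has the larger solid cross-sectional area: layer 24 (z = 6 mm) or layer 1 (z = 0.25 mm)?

layer 24 (z = 6 mm)

Layer 24 (z = 6): the r=5 cylinder contributes a regular 12-gon of circumradius 5 (area = (12/2)·5.000²·sin(360°/12) = 75.00 mm²); the 27.5×25 cube at (5.5, -4) contributes its full rectangle (area 687.50 mm²); the cylinder at (7, -4): section is a regular 12-gon, circumradius r=9.5 (area = (12/2)·9.500²·sin(360°/12) = 270.75 mm²); Merging all regions: the regions partially overlap — summed areas 1033.25 mm² minus the doubly-counted overlap 126.77 mm² gives 906.48 mm² — area = 906.48 mm². So its area = 906.48 mm². Layer 1 (z = 0.25): the r=5 cylinder contributes a regular 12-gon of circumradius 5 (area = (12/2)·5.000²·sin(360°/12) = 75.00 mm²); the cube at (5.5, -4) (footprint 27.5×25) is included at this height (area 687.50 mm²); the cylinder at (7, -4) does not reach this height (z outside [0.5, 12.5]); Merging all regions: the 2 present regions are separate (no shared area or edge), so areas and boundary lengths simply add and each stays a separate island — area = 762.50 mm². So its area = 762.50 mm². Layer 24 is larger (906.48 vs 762.50 mm²).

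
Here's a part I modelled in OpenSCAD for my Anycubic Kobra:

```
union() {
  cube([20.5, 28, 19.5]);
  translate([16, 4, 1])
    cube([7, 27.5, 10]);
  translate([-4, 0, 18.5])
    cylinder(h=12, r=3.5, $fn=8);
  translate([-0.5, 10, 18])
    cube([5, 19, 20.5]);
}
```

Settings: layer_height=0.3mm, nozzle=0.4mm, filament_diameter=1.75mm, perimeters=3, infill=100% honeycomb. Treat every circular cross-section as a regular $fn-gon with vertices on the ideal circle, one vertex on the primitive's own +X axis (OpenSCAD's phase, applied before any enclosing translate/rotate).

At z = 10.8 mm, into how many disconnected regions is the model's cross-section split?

At z = 10.8 mm: the cube (footprint 20.5×28) is included at this height; the cube at (16, 4) (footprint 7×27.5) is included at this height; the cylinder at (-4, 0) is absent (z outside [18.5, 30.5]); the cube at (-0.5, 10) is not intersected at this z (z outside [18, 38.5]); Merging all regions: the regions partially overlap (shared area 108.00 mm²), so overlapping operands fuse into one piece — 1 connected region. The result has 1 disconnected region.

1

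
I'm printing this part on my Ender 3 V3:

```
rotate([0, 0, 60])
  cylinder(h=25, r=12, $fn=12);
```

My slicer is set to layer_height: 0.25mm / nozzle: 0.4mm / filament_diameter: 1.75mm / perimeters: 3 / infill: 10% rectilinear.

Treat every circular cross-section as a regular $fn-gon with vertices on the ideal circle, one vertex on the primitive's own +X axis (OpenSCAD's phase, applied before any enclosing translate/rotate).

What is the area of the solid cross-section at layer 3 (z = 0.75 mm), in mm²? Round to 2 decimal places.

432.00 mm²

At z = 0.75 mm: the r=12 cylinder contributes a regular 12-gon of circumradius 12 (area = (12/2)·12.000²·sin(360°/12) = 432.00 mm²); (whole slice rotated 60° about Z — lengths, areas and connectivity unchanged). Overall, the cross-section is a single solid region. Net area = 432.00 mm².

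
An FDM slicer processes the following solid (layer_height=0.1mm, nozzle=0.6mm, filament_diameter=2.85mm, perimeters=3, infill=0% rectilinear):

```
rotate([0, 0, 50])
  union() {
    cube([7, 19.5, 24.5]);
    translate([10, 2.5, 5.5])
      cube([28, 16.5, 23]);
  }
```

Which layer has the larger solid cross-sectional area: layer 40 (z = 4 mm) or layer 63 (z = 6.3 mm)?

layer 63 (z = 6.3 mm)

Layer 40 (z = 4): the cube is present — its section is the full 7×19.5 rectangle (area 136.50 mm²); the cube at (10, 2.5) does not reach this height (z outside [5.5, 28.5]); Taking the union: only the 7×19.5 cube is present, so the union is just that shape — area = 136.50 mm²; (whole slice rotated 50° about Z — lengths, areas and connectivity unchanged). So its area = 136.50 mm². Layer 63 (z = 6.3): the cube (footprint 7×19.5) is included at this height (area 136.50 mm²); the 28×16.5 cube at (10, 2.5) contributes its full rectangle (area 462.00 mm²); Taking the union: the 2 present regions are separate (no shared area or edge), so areas and boundary lengths simply add and each stays a separate island — area = 598.50 mm²; (rotated 50° about Z; rotation is an isometry so areas/perimeters/island counts are preserved). So its area = 598.50 mm². Layer 63 is larger (598.50 vs 136.50 mm²).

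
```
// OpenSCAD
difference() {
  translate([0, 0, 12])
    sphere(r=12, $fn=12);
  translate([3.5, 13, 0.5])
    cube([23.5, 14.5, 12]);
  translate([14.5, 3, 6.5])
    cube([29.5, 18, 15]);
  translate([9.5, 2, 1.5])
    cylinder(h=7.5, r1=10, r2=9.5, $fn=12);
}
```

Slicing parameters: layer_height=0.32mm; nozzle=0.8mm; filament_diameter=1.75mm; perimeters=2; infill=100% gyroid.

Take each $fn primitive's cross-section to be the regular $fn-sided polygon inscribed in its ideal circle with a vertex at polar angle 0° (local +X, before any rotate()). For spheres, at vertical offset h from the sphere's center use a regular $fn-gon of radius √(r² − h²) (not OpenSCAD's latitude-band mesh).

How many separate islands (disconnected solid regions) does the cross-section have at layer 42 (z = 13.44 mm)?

1

At z = 13.44 mm: the r=12 sphere contributes a regular 12-gon of circumradius √(12²−1.44²) = 11.913; the cube at (3.5, 13) does not reach this height (z outside [0.5, 12.5]); the 29.5×18 cube at (14.5, 3) contributes its full rectangle; the cone at (9.5, 2) does not reach this height (z outside [1.5, 9]); Taking the first minus the rest: starting from the r=12 sphere, the 29.5×18 cube at (14.5, 3) misses the remaining region (no effect) — 1 connected region. Overall, the cross-section is a single solid region. Island count = 1.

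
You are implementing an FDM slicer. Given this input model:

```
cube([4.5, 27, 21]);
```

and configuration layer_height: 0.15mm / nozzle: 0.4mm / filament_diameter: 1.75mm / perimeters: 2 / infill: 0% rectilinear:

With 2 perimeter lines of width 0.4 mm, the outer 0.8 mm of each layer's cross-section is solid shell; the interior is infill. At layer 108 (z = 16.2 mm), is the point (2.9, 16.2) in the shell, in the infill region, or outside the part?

infill

At z = 16.2 mm: the 4.5×27 cube contributes its full rectangle. Overall, the cross-section is a single solid region. The nearest boundary edge runs (4.50, 0.00)→(4.50, 27.00); distance from the point to it = 1.60 mm. The point is inside the cross-section and 1.60 mm from the nearest boundary — more than the 0.8 mm shell width (2 × 0.4), so it's in the infill interior.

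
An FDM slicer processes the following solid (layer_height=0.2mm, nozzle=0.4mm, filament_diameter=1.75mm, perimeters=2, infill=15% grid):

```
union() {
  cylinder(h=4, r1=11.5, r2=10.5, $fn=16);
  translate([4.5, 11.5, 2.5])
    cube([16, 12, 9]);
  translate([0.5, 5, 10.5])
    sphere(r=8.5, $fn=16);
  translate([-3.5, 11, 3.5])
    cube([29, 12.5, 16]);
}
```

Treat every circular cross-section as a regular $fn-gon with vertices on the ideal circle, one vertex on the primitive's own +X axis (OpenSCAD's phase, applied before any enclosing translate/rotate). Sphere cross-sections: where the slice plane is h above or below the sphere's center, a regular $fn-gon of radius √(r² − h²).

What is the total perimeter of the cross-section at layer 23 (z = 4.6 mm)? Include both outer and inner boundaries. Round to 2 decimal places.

At z = 4.6 mm: the cone is absent (z outside [0, 4]); the 16×12 cube at (4.5, 11.5) contributes its full rectangle (perimeter 56.00 mm); the r=8.5 sphere at (0.5, 5) contributes a regular 16-gon of circumradius √(8.5²−5.9²) = 6.119 (perimeter = 2·16·6.119·sin(180°/16) = 38.20 mm); the cube at (-3.5, 11) (footprint 29×12.5) is included at this height (perimeter 83.00 mm); Merging all regions: the regions partially overlap (shared area 192.07 mm²), so the edge portions inside another operand are dropped and the merged outline is re-measured after clipping — boundary = 118.79 mm. Overall, the cross-section is a single solid region. Total boundary length (outer) = 118.79 mm.

118.79 mm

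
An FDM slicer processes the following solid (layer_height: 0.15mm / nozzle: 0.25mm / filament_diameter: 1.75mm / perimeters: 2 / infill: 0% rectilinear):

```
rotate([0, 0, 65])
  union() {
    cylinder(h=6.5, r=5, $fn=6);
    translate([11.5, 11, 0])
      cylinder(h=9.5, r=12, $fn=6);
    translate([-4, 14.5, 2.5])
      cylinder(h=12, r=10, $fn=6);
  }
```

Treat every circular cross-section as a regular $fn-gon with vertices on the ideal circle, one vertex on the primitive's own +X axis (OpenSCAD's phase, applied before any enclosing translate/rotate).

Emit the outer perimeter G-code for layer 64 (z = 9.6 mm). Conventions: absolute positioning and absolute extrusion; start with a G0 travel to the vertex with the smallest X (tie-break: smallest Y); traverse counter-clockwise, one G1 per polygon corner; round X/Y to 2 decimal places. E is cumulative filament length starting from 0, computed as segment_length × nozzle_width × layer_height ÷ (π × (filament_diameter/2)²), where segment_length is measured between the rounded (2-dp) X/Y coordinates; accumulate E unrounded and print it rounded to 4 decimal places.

G0 X-24.79 Y1.63 Z9.60
G1 X-19.06 Y-6.56 E0.1558
G1 X-9.10 Y-5.69 E0.3117
G1 X-4.87 Y3.37 E0.4676
G1 X-10.61 Y11.57 E0.6237
G1 X-20.57 Y10.69 E0.7795
G1 X-24.79 Y1.63 E0.9354

At z = 9.6 mm: the cylinder is absent (z outside [0, 6.5]); the cylinder at (11.5, 11) is absent (z outside [0, 9.5]); the cylinder at (-4, 14.5): section is a regular 6-gon, circumradius r=10; Taking the union: only the r=10 cylinder at (-4, 14.5) is present, so the union is just that shape — 1 connected region; (whole slice rotated 65° about Z — lengths, areas and connectivity unchanged). The outline is a single polygon with 6 vertices. Extrusion per mm of travel: 0.25 × 0.15 / (π × 0.875²) = 0.015591. Accumulating E over each segment gives final E = 0.9354.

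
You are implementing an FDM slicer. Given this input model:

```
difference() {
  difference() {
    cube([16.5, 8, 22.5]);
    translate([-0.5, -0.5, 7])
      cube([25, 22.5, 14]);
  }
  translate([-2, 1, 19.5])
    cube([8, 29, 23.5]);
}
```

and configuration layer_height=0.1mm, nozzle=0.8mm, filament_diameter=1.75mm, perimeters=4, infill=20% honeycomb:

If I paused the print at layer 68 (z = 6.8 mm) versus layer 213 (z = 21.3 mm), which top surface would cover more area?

Layer 68 (z = 6.8): the cube is present — its section is the full 16.5×8 rectangle (area 132.00 mm²); the cube at (-0.5, -0.5) is not intersected at this z (z outside [7, 21]); Taking the first minus the rest: none of the subtracted shapes is present at this height, so the 16.5×8 cube is unchanged — area = 132.00 mm²; the cube at (-2, 1) is not intersected at this z (z outside [19.5, 43]); After the difference (first − rest): none of the subtracted shapes is present at this height, so the result so far is unchanged — area = 132.00 mm². So its area = 132.00 mm². Layer 213 (z = 21.3): the 16.5×8 cube contributes its full rectangle (area 132.00 mm²); the cube at (-0.5, -0.5) does not reach this height (z outside [7, 21]); Taking the first minus the rest: none of the subtracted shapes is present at this height, so the 16.5×8 cube is unchanged — area = 132.00 mm²; the cube at (-2, 1) (footprint 8×29) is included at this height (area 232.00 mm²); Subtracting the remaining from the first: starting from the result so far (132.00 mm²), the 8×29 cube at (-2, 1) partially overlaps it — only the 42.00 mm² overlap (of its 232.00 mm²) is removed, clipping the outline — area = 90.00 mm². So its area = 90.00 mm². Layer 68 is larger (132.00 vs 90.00 mm²).

layer 68 (z = 6.8 mm)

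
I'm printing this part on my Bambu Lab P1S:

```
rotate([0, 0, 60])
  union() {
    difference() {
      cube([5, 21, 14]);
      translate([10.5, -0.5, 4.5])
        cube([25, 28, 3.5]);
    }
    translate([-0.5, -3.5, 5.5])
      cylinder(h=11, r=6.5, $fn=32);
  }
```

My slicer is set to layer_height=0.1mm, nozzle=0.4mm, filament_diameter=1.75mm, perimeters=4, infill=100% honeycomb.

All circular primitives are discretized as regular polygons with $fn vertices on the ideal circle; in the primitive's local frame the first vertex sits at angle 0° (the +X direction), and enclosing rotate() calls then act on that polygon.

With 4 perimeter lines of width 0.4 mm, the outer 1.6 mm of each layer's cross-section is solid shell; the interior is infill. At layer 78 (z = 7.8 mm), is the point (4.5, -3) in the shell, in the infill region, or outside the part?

At z = 7.8 mm: the cube (footprint 5×21) is included at this height; the cube at (10.5, -0.5) (footprint 25×28) is included at this height; After the difference (first − rest): starting from the 5×21 cube, the 25×28 cube at (10.5, -0.5) misses the remaining region (no effect) — 1 connected region; the cylinder at (-0.5, -3.5): section is a regular 32-gon, circumradius r=6.5; Combining (union): the regions partially overlap (shared area 9.96 mm²), so overlapping operands fuse into one piece — 1 connected region; (whole slice rotated 60° about Z — lengths, areas and connectivity unchanged). Overall, the cross-section is a single solid region. Undo the 60° rotation: the query point maps to (-0.348, -5.397) in the un-rotated model frame. The nearest boundary edge runs (0.77, -9.88)→(-0.50, -10.00); distance from the point to it = 4.57 mm. The point is inside the cross-section and 4.57 mm from the nearest boundary — more than the 1.6 mm shell width (4 × 0.4), so it's in the infill interior.

infill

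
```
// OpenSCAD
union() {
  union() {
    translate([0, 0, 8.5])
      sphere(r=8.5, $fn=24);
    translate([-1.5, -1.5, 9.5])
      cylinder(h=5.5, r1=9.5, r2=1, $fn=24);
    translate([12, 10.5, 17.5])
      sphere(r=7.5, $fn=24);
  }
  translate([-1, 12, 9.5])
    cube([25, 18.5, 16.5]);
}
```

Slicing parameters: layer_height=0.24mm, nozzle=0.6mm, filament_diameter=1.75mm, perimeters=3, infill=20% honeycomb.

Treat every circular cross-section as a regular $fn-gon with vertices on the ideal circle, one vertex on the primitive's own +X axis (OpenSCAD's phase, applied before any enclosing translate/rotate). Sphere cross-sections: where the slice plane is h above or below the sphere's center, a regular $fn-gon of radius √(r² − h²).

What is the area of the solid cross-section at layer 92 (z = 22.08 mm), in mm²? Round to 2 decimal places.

534.80 mm²

At z = 22.08 mm: the sphere is absent (|z−center|=13.580 > r=8.5); the cone at (-1.5, -1.5) does not reach this height (z outside [9.5, 15]); the r=7.5 sphere at (12, 10.5) slices to a regular 24-gon of circumradius 5.939 (√(r²−h²) with h=4.58 from center) (area = (24/2)·5.939²·sin(360°/24) = 109.55 mm²); Taking the union: only the r=7.5 sphere at (12, 10.5) is present, so the union is just that shape — area = 109.55 mm²; the cube at (-1, 12) (footprint 25×18.5) is included at this height (area 462.50 mm²); Merging all regions: the regions partially overlap — summed areas 572.05 mm² minus the doubly-counted overlap 37.26 mm² gives 534.80 mm² — area = 534.80 mm². Overall, the cross-section is a single solid region. Net area = 534.80 mm².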